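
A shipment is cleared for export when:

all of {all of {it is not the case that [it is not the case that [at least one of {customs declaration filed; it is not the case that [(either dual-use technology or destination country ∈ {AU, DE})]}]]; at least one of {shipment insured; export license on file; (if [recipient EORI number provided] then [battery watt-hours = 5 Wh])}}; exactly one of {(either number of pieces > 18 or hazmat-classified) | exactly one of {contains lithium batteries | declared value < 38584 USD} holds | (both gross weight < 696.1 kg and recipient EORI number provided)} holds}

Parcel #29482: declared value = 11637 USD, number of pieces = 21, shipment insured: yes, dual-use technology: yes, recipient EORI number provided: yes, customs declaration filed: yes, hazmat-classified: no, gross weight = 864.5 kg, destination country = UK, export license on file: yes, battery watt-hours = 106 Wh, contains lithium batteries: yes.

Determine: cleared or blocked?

Atomic conditions:
  customs declaration filed: yes → true
  dual-use technology: yes → true
  destination country ∈ {AU, DE}: UK is not in the set → false
  shipment insured: yes → true
  export license on file: yes → true
  recipient EORI number provided: yes → true
  battery watt-hours = 5 Wh: 106 == 5 is false
  number of pieces > 18: 21 > 18 is true
  hazmat-classified: no → false
  contains lithium batteries: yes → true
  declared value < 38584 USD: 11637 < 38584 is true
  gross weight < 696.1 kg: 864.5 < 696.1 is false
Combine:
[1.1.1.1.2.1] true OR false = true
[1.1.1.1.2] NOT true = false
[1.1.1.1] true OR false = true
[1.1.1] NOT true = false
[1.1] NOT false = true
[1.2.3] true → false = false
[1.2] true OR true OR false = true
[1] true AND true = true
[2.1] true OR false = true
[2.2] exactly-one(true, true) = false
[2.3] false AND true = false
[2] exactly-one(true, false, false) = true
[root] true AND true = true
Overall: true → cleared

Cleared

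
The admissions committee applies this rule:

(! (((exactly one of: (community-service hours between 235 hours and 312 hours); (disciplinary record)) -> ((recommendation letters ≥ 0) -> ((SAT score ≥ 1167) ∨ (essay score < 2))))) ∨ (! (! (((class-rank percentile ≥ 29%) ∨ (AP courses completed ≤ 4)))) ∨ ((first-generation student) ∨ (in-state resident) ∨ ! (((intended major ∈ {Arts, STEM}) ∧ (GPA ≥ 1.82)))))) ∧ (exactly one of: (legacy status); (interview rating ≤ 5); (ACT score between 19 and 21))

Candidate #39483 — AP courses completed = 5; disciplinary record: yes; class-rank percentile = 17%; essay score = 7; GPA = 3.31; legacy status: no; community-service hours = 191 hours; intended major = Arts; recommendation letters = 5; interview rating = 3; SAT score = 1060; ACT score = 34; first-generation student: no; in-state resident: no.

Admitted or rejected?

Atomic conditions:
  community-service hours between 235 hours and 312 hours: 191 in [235, 312] is false
  disciplinary record: yes → true
  recommendation letters ≥ 0: 5 ≥ 0 is true
  SAT score ≥ 1167: 1060 ≥ 1167 is false
  essay score < 2: 7 < 2 is false
  class-rank percentile ≥ 29%: 17 ≥ 29 is false
  AP courses completed ≤ 4: 5 ≤ 4 is false
  first-generation student: no → false
  in-state resident: no → false
  intended major ∈ {Arts, STEM}: Arts is in the set → true
  GPA ≥ 1.82: 3.31 ≥ 1.82 is true
  legacy status: no → false
  interview rating ≤ 5: 3 ≤ 5 is true
  ACT score between 19 and 21: 34 in [19, 21] is false
Combine:
[1.1.1.1] exactly-one(false, true) = true
[1.1.1.2.2] false OR false = false
[1.1.1.2] true → false = false
[1.1.1] true → false = false
[1.1] NOT false = true
[1.2.1.1.1] false OR false = false
[1.2.1.1] NOT false = true
[1.2.1] NOT true = false
[1.2.2.3.1] true AND true = true
[1.2.2.3] NOT true = false
[1.2.2] false OR false OR false = false
[1.2] false OR false = false
[1] true OR false = true
[2] exactly-one(false, true, false) = true
[root] true AND true = true
Overall: true → admitted

Admitted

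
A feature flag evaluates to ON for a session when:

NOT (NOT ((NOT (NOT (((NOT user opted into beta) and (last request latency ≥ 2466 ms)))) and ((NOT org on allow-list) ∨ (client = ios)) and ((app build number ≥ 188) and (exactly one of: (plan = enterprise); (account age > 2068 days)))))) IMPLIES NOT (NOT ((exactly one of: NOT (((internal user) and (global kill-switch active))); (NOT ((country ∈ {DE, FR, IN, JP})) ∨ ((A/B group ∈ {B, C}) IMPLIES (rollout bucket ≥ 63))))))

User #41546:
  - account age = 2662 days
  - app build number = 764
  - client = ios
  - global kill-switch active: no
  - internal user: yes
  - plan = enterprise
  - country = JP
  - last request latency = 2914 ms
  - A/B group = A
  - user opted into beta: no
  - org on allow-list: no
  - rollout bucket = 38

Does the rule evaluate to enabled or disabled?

Atomic conditions:
  NOT user opted into beta: no → true
  last request latency ≥ 2466 ms: 2914 ≥ 2466 is true
  NOT org on allow-list: no → true
  client = ios: ios == ios is true
  app build number ≥ 188: 764 ≥ 188 is true
  plan = enterprise: enterprise == enterprise is true
  account age > 2068 days: 2662 > 2068 is true
  internal user: yes → true
  global kill-switch active: no → false
  country ∈ {DE, FR, IN, JP}: JP is in the set → true
  A/B group ∈ {B, C}: A is not in the set → false
  rollout bucket ≥ 63: 38 ≥ 63 is false
Combine:
[1.1.1.1.1.1] true AND true = true
[1.1.1.1.1] NOT true = false
[1.1.1.1] NOT false = true
[1.1.1.2] true OR true = true
[1.1.1.3.2] exactly-one(true, true) = false
[1.1.1.3] true AND false = false
[1.1.1] true AND true AND false = false
[1.1] NOT false = true
[1] NOT true = false
[2.1.1.1.1] true AND false = false
[2.1.1.1] NOT false = true
[2.1.1.2.1] NOT true = false
[2.1.1.2.2] false → false (antecedent false ⇒ implication holds) = true
[2.1.1.2] false OR true = true
[2.1.1] exactly-one(true, true) = false
[2.1] NOT false = true
[2] NOT true = false
[root] false → false (antecedent false ⇒ implication holds) = true
Overall: true → enabled

Enabled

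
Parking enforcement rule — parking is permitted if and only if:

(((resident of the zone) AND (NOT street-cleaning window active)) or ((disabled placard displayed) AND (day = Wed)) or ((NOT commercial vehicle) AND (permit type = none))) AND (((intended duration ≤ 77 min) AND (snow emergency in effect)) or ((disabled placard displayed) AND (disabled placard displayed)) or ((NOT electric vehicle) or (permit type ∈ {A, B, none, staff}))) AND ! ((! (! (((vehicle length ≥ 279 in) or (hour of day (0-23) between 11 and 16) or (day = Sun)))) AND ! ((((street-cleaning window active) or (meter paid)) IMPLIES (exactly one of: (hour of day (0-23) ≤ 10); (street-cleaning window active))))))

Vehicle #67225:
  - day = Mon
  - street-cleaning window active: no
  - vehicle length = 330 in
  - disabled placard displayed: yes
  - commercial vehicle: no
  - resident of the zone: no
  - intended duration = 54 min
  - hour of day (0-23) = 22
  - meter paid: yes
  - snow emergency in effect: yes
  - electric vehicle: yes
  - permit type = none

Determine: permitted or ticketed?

Atomic conditions:
  resident of the zone: no → false
  NOT street-cleaning window active: no → true
  disabled placard displayed: yes → true
  day = Wed: Mon == Wed is false
  NOT commercial vehicle: no → true
  permit type = none: none == none is true
  intended duration ≤ 77 min: 54 ≤ 77 is true
  snow emergency in effect: yes → true
  NOT electric vehicle: yes → false
  permit type ∈ {A, B, none, staff}: none is in the set → true
  vehicle length ≥ 279 in: 330 ≥ 279 is true
  hour of day (0-23) between 11 and 16: 22 in [11, 16] is false
  day = Sun: Mon == Sun is false
  street-cleaning window active: no → false
  meter paid: yes → true
  hour of day (0-23) ≤ 10: 22 ≤ 10 is false
Combine:
[1.1] false AND true = false
[1.2] true AND false = false
[1.3] true AND true = true
[1] false OR false OR true = true
[2.1] true AND true = true
[2.2] true AND true = true
[2.3] false OR true = true
[2] true OR true OR true = true
[3.1.1.1.1] true OR false OR false = true
[3.1.1.1] NOT true = false
[3.1.1] NOT false = true
[3.1.2.1.1] false OR true = true
[3.1.2.1.2] exactly-one(false, false) = false
[3.1.2.1] true → false = false
[3.1.2] NOT false = true
[3.1] true AND true = true
[3] NOT true = false
[root] true AND true AND false = false
Overall: false → ticketed

Ticketed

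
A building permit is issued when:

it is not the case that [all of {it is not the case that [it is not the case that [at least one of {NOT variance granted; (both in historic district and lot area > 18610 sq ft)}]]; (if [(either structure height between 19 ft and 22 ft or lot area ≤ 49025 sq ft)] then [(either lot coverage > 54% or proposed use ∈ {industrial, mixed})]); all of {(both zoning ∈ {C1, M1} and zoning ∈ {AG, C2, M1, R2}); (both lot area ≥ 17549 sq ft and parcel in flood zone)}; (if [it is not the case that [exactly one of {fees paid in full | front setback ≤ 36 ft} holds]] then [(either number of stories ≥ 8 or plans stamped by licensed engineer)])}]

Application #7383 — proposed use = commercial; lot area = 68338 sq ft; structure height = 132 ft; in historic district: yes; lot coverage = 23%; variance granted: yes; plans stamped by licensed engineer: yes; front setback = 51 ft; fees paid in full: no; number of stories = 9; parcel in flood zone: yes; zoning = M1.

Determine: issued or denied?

Denied

Atomic conditions:
  NOT variance granted: yes → false
  in historic district: yes → true
  lot area > 18610 sq ft: 68338 > 18610 is true
  structure height between 19 ft and 22 ft: 132 in [19, 22] is false
  lot area ≤ 49025 sq ft: 68338 ≤ 49025 is false
  lot coverage > 54%: 23 > 54 is false
  proposed use ∈ {industrial, mixed}: commercial is not in the set → false
  zoning ∈ {C1, M1}: M1 is in the set → true
  zoning ∈ {AG, C2, M1, R2}: M1 is in the set → true
  lot area ≥ 17549 sq ft: 68338 ≥ 17549 is true
  parcel in flood zone: yes → true
  fees paid in full: no → false
  front setback ≤ 36 ft: 51 ≤ 36 is false
  number of stories ≥ 8: 9 ≥ 8 is true
  plans stamped by licensed engineer: yes → true
Combine:
[1.1.1.1.2] true AND true = true
[1.1.1.1] false OR true = true
[1.1.1] NOT true = false
[1.1] NOT false = true
[1.2.1] false OR false = false
[1.2.2] false OR false = false
[1.2] false → false (antecedent false ⇒ implication holds) = true
[1.3.1] true AND true = true
[1.3.2] true AND true = true
[1.3] true AND true = true
[1.4.1.1] exactly-one(false, false) = false
[1.4.1] NOT false = true
[1.4.2] true OR true = true
[1.4] true → true = true
[1] true AND true AND true AND true = true
[root] NOT true = false
Overall: false → denied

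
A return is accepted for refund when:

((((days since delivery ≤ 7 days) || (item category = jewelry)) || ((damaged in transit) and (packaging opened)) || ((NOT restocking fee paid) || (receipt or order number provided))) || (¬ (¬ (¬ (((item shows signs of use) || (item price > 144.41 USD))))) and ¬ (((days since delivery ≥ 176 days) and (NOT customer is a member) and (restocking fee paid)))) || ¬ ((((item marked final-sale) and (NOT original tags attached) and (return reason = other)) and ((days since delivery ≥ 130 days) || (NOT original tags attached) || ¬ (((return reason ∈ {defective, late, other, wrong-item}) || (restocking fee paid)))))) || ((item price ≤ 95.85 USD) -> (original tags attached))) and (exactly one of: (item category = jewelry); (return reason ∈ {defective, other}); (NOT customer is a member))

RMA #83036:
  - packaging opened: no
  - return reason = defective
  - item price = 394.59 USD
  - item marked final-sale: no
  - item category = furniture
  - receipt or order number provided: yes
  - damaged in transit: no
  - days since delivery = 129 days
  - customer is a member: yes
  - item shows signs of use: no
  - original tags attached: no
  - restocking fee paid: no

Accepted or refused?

Accepted

Atomic conditions:
  days since delivery ≤ 7 days: 129 ≤ 7 is false
  item category = jewelry: furniture == jewelry is false
  damaged in transit: no → false
  packaging opened: no → false
  NOT restocking fee paid: no → true
  receipt or order number provided: yes → true
  item shows signs of use: no → false
  item price > 144.41 USD: 394.59 > 144.41 is true
  days since delivery ≥ 176 days: 129 ≥ 176 is false
  NOT customer is a member: yes → false
  restocking fee paid: no → false
  item marked final-sale: no → false
  NOT original tags attached: no → true
  return reason = other: defective == other is false
  days since delivery ≥ 130 days: 129 ≥ 130 is false
  return reason ∈ {defective, late, other, wrong-item}: defective is in the set → true
  item price ≤ 95.85 USD: 394.59 ≤ 95.85 is false
  original tags attached: no → false
  return reason ∈ {defective, other}: defective is in the set → true
Combine:
[1.1.1] false OR false = false
[1.1.2] false AND false = false
[1.1.3] true OR true = true
[1.1] false OR false OR true = true
[1.2.1.1.1.1] false OR true = true
[1.2.1.1.1] NOT true = false
[1.2.1.1] NOT false = true
[1.2.1] NOT true = false
[1.2.2.1] false AND false AND false = false
[1.2.2] NOT false = true
[1.2] false AND true = false
[1.3.1.1] false AND true AND false = false
[1.3.1.2.3.1] true OR false = true
[1.3.1.2.3] NOT true = false
[1.3.1.2] false OR true OR false = true
[1.3.1] false AND true = false
[1.3] NOT false = true
[1.4] false → false (antecedent false ⇒ implication holds) = true
[1] true OR false OR true OR true = true
[2] exactly-one(false, true, false) = true
[root] true AND true = true
Overall: true → accepted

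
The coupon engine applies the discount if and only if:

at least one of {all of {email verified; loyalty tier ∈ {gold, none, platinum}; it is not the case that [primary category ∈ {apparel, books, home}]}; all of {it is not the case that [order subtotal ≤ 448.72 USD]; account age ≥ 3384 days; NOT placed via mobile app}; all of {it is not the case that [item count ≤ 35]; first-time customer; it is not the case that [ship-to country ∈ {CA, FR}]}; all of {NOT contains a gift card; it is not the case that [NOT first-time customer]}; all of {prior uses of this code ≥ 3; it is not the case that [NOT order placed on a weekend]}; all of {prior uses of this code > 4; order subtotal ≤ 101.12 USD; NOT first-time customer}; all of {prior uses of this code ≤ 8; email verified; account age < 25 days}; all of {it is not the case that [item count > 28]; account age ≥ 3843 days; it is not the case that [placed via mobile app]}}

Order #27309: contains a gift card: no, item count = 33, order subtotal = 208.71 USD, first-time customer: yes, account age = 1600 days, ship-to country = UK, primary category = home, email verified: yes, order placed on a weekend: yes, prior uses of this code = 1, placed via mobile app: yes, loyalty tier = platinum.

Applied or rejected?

Applied

Atomic conditions:
  email verified: yes → true
  loyalty tier ∈ {gold, none, platinum}: platinum is in the set → true
  primary category ∈ {apparel, books, home}: home is in the set → true
  order subtotal ≤ 448.72 USD: 208.71 ≤ 448.72 is true
  account age ≥ 3384 days: 1600 ≥ 3384 is false
  NOT placed via mobile app: yes → false
  item count ≤ 35: 33 ≤ 35 is true
  first-time customer: yes → true
  ship-to country ∈ {CA, FR}: UK is not in the set → false
  NOT contains a gift card: no → true
  NOT first-time customer: yes → false
  prior uses of this code ≥ 3: 1 ≥ 3 is false
  NOT order placed on a weekend: yes → false
  prior uses of this code > 4: 1 > 4 is false
  order subtotal ≤ 101.12 USD: 208.71 ≤ 101.12 is false
  prior uses of this code ≤ 8: 1 ≤ 8 is true
  account age < 25 days: 1600 < 25 is false
  item count > 28: 33 > 28 is true
  account age ≥ 3843 days: 1600 ≥ 3843 is false
  placed via mobile app: yes → true
Combine:
[1.3] NOT true = false
[1] true AND true AND false = false
[2.1] NOT true = false
[2] false AND false AND false = false
[3.1] NOT true = false
[3.3] NOT false = true
[3] false AND true AND true = false
[4.2] NOT false = true
[4] true AND true = true
[5.2] NOT false = true
[5] false AND true = false
[6] false AND false AND false = false
[7] true AND true AND false = false
[8.1] NOT true = false
[8.3] NOT true = false
[8] false AND false AND false = false
[root] false OR false OR false OR true OR false OR false OR false OR false = true
Overall: true → applied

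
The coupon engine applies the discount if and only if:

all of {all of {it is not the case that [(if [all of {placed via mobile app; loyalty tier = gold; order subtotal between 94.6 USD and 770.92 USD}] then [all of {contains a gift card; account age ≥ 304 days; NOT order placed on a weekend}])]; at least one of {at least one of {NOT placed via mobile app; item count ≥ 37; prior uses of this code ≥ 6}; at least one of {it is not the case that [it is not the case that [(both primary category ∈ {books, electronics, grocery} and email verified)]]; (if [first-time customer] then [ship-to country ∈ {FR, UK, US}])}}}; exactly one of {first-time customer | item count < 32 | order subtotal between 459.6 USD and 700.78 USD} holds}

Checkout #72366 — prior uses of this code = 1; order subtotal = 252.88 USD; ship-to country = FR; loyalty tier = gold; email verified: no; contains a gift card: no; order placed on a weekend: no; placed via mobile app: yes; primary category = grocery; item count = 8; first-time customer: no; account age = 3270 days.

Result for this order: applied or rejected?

Atomic conditions:
  placed via mobile app: yes → true
  loyalty tier = gold: gold == gold is true
  order subtotal between 94.6 USD and 770.92 USD: 252.88 in [94.6, 770.92] is true
  contains a gift card: no → false
  account age ≥ 304 days: 3270 ≥ 304 is true
  NOT order placed on a weekend: no → true
  NOT placed via mobile app: yes → false
  item count ≥ 37: 8 ≥ 37 is false
  prior uses of this code ≥ 6: 1 ≥ 6 is false
  primary category ∈ {books, electronics, grocery}: grocery is in the set → true
  email verified: no → false
  first-time customer: no → false
  ship-to country ∈ {FR, UK, US}: FR is in the set → true
  item count < 32: 8 < 32 is true
  order subtotal between 459.6 USD and 700.78 USD: 252.88 in [459.6, 700.78] is false
Combine:
[1.1.1.1] true AND true AND true = true
[1.1.1.2] false AND true AND true = false
[1.1.1] true → false = false
[1.1] NOT false = true
[1.2.1] false OR false OR false = false
[1.2.2.1.1.1] true AND false = false
[1.2.2.1.1] NOT false = true
[1.2.2.1] NOT true = false
[1.2.2.2] false → true (antecedent false ⇒ implication holds) = true
[1.2.2] false OR true = true
[1.2] false OR true = true
[1] true AND true = true
[2] exactly-one(false, true, false) = true
[root] true AND true = true
Overall: true → applied

Applied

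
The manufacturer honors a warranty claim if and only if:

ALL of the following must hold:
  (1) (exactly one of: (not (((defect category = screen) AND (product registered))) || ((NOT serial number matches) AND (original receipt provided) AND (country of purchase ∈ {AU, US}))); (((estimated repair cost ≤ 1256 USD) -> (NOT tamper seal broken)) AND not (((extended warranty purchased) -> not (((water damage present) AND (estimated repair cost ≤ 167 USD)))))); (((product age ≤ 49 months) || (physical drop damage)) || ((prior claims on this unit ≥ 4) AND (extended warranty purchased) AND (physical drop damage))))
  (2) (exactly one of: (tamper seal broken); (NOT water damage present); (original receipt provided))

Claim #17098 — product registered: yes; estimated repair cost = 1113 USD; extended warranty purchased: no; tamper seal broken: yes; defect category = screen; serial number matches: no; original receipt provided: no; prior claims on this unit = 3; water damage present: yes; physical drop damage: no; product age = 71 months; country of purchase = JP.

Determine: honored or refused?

Refused

Atomic conditions:
  defect category = screen: screen == screen is true
  product registered: yes → true
  NOT serial number matches: no → true
  original receipt provided: no → false
  country of purchase ∈ {AU, US}: JP is not in the set → false
  estimated repair cost ≤ 1256 USD: 1113 ≤ 1256 is true
  NOT tamper seal broken: yes → false
  extended warranty purchased: no → false
  water damage present: yes → true
  estimated repair cost ≤ 167 USD: 1113 ≤ 167 is false
  product age ≤ 49 months: 71 ≤ 49 is false
  physical drop damage: no → false
  prior claims on this unit ≥ 4: 3 ≥ 4 is false
  tamper seal broken: yes → true
  NOT water damage present: yes → false
Combine:
[1.1.1.1] true AND true = true
[1.1.1] NOT true = false
[1.1.2] true AND false AND false = false
[1.1] false OR false = false
[1.2.1] true → false = false
[1.2.2.1.2.1] true AND false = false
[1.2.2.1.2] NOT false = true
[1.2.2.1] false → true (antecedent false ⇒ implication holds) = true
[1.2.2] NOT true = false
[1.2] false AND false = false
[1.3.1] false OR false = false
[1.3.2] false AND false AND false = false
[1.3] false OR false = false
[1] exactly-one(false, false, false) = false
[2] exactly-one(true, false, false) = true
[root] false AND true = false
Overall: false → refused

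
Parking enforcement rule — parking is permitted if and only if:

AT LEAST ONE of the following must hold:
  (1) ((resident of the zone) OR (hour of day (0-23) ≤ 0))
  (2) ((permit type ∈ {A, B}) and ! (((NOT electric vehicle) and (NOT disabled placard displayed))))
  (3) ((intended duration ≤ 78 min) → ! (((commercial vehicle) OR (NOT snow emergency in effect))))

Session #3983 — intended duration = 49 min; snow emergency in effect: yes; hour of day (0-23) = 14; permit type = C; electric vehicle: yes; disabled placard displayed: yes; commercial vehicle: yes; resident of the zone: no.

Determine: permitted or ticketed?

Ticketed

Atomic conditions:
  resident of the zone: no → false
  hour of day (0-23) ≤ 0: 14 ≤ 0 is false
  permit type ∈ {A, B}: C is not in the set → false
  NOT electric vehicle: yes → false
  NOT disabled placard displayed: yes → false
  intended duration ≤ 78 min: 49 ≤ 78 is true
  commercial vehicle: yes → true
  NOT snow emergency in effect: yes → false
Combine:
[1] false OR false = false
[2.2.1] false AND false = false
[2.2] NOT false = true
[2] false AND true = false
[3.2.1] true OR false = true
[3.2] NOT true = false
[3] true → false = false
[root] false OR false OR false = false
Overall: false → ticketed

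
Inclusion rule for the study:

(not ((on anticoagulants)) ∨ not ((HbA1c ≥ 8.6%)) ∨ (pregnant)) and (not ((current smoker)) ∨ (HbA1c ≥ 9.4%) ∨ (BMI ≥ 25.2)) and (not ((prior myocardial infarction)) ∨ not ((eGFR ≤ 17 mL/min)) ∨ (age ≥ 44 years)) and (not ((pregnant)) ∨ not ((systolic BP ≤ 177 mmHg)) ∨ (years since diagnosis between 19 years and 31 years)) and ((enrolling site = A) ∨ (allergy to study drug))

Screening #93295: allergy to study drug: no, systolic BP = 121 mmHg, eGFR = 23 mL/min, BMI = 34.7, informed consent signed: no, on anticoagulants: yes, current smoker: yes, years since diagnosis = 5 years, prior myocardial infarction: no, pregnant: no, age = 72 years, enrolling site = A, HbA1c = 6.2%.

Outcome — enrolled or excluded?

Atomic conditions:
  on anticoagulants: yes → true
  HbA1c ≥ 8.6%: 6.2 ≥ 8.6 is false
  pregnant: no → false
  current smoker: yes → true
  HbA1c ≥ 9.4%: 6.2 ≥ 9.4 is false
  BMI ≥ 25.2: 34.7 ≥ 25.2 is true
  prior myocardial infarction: no → false
  eGFR ≤ 17 mL/min: 23 ≤ 17 is false
  age ≥ 44 years: 72 ≥ 44 is true
  systolic BP ≤ 177 mmHg: 121 ≤ 177 is true
  years since diagnosis between 19 years and 31 years: 5 in [19, 31] is false
  enrolling site = A: A == A is true
  allergy to study drug: no → false
Combine:
[1.1] NOT true = false
[1.2] NOT false = true
[1] false OR true OR false = true
[2.1] NOT true = false
[2] false OR false OR true = true
[3.1] NOT false = true
[3.2] NOT false = true
[3] true OR true OR true = true
[4.1] NOT false = true
[4.2] NOT true = false
[4] true OR false OR false = true
[5] true OR false = true
[root] true AND true AND true AND true AND true = true
Overall: true → enrolled

Enrolled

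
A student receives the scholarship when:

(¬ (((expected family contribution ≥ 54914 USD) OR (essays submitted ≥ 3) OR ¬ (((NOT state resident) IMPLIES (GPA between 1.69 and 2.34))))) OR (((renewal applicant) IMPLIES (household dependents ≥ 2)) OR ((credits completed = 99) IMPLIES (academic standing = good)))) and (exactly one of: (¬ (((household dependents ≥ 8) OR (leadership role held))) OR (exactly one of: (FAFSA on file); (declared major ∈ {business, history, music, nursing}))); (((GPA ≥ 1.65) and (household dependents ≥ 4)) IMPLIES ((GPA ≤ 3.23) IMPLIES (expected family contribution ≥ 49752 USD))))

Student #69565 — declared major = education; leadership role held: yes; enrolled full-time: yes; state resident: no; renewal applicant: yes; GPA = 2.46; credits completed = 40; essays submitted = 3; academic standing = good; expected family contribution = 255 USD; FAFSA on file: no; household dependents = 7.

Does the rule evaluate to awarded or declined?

Declined

Atomic conditions:
  expected family contribution ≥ 54914 USD: 255 ≥ 54914 is false
  essays submitted ≥ 3: 3 ≥ 3 is true
  NOT state resident: no → true
  GPA between 1.69 and 2.34: 2.46 in [1.69, 2.34] is false
  renewal applicant: yes → true
  household dependents ≥ 2: 7 ≥ 2 is true
  credits completed = 99: 40 == 99 is false
  academic standing = good: good == good is true
  household dependents ≥ 8: 7 ≥ 8 is false
  leadership role held: yes → true
  FAFSA on file: no → false
  declared major ∈ {business, history, music, nursing}: education is not in the set → false
  GPA ≥ 1.65: 2.46 ≥ 1.65 is true
  household dependents ≥ 4: 7 ≥ 4 is true
  GPA ≤ 3.23: 2.46 ≤ 3.23 is true
  expected family contribution ≥ 49752 USD: 255 ≥ 49752 is false
Combine:
[1.1.1.3.1] true → false = false
[1.1.1.3] NOT false = true
[1.1.1] false OR true OR true = true
[1.1] NOT true = false
[1.2.1] true → true = true
[1.2.2] false → true (antecedent false ⇒ implication holds) = true
[1.2] true OR true = true
[1] false OR true = true
[2.1.1.1] false OR true = true
[2.1.1] NOT true = false
[2.1.2] exactly-one(false, false) = false
[2.1] false OR false = false
[2.2.1] true AND true = true
[2.2.2] true → false = false
[2.2] true → false = false
[2] exactly-one(false, false) = false
[root] true AND false = false
Overall: false → declined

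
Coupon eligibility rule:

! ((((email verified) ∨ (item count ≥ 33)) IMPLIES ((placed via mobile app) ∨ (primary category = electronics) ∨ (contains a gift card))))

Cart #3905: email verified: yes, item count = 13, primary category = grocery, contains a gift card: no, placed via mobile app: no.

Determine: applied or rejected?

Applied

Atomic conditions:
  email verified: yes → true
  item count ≥ 33: 13 ≥ 33 is false
  placed via mobile app: no → false
  primary category = electronics: grocery == electronics is false
  contains a gift card: no → false
Combine:
[1.1] true OR false = true
[1.2] false OR false OR false = false
[1] true → false = false
[root] NOT false = true
Overall: true → applied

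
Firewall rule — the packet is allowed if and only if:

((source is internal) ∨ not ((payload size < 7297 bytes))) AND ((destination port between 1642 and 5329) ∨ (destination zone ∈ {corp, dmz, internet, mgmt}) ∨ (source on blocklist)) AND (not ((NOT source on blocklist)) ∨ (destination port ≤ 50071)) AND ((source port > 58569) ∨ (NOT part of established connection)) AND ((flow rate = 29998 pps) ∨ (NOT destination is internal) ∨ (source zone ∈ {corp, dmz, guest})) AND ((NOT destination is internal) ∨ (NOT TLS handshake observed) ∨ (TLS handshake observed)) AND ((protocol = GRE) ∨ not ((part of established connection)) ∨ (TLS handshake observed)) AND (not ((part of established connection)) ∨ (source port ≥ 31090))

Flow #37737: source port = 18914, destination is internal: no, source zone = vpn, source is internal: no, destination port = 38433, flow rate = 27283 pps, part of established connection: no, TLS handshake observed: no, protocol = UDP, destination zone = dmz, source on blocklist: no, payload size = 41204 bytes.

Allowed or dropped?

Atomic conditions:
  source is internal: no → false
  payload size < 7297 bytes: 41204 < 7297 is false
  destination port between 1642 and 5329: 38433 in [1642, 5329] is false
  destination zone ∈ {corp, dmz, internet, mgmt}: dmz is in the set → true
  source on blocklist: no → false
  NOT source on blocklist: no → true
  destination port ≤ 50071: 38433 ≤ 50071 is true
  source port > 58569: 18914 > 58569 is false
  NOT part of established connection: no → true
  flow rate = 29998 pps: 27283 == 29998 is false
  NOT destination is internal: no → true
  source zone ∈ {corp, dmz, guest}: vpn is not in the set → false
  NOT TLS handshake observed: no → true
  TLS handshake observed: no → false
  protocol = GRE: UDP == GRE is false
  part of established connection: no → false
  source port ≥ 31090: 18914 ≥ 31090 is false
Combine:
[1.2] NOT false = true
[1] false OR true = true
[2] false OR true OR false = true
[3.1] NOT true = false
[3] false OR true = true
[4] false OR true = true
[5] false OR true OR false = true
[6] true OR true OR false = true
[7.2] NOT false = true
[7] false OR true OR false = true
[8.1] NOT false = true
[8] true OR false = true
[root] true AND true AND true AND true AND true AND true AND true AND true = true
Overall: true → allowed

Allowed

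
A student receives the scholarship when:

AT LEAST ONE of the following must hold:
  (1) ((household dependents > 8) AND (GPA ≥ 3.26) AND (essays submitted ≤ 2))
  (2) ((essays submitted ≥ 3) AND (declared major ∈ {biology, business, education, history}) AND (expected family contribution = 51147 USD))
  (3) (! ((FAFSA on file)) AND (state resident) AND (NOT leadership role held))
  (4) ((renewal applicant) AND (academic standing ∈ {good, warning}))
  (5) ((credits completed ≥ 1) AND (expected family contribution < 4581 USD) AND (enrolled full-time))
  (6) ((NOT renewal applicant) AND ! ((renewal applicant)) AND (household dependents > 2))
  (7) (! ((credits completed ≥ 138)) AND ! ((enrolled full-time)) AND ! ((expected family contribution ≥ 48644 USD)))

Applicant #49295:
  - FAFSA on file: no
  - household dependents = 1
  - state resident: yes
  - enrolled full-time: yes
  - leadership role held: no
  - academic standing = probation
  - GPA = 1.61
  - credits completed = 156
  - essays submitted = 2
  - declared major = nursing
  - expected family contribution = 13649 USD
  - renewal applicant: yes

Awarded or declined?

Awarded

Atomic conditions:
  household dependents > 8: 1 > 8 is false
  GPA ≥ 3.26: 1.61 ≥ 3.26 is false
  essays submitted ≤ 2: 2 ≤ 2 is true
  essays submitted ≥ 3: 2 ≥ 3 is false
  declared major ∈ {biology, business, education, history}: nursing is not in the set → false
  expected family contribution = 51147 USD: 13649 == 51147 is false
  FAFSA on file: no → false
  state resident: yes → true
  NOT leadership role held: no → true
  renewal applicant: yes → true
  academic standing ∈ {good, warning}: probation is not in the set → false
  credits completed ≥ 1: 156 ≥ 1 is true
  expected family contribution < 4581 USD: 13649 < 4581 is false
  enrolled full-time: yes → true
  NOT renewal applicant: yes → false
  household dependents > 2: 1 > 2 is false
  credits completed ≥ 138: 156 ≥ 138 is true
  expected family contribution ≥ 48644 USD: 13649 ≥ 48644 is false
Combine:
[1] false AND false AND true = false
[2] false AND false AND false = false
[3.1] NOT false = true
[3] true AND true AND true = true
[4] true AND false = false
[5] true AND false AND true = false
[6.2] NOT true = false
[6] false AND false AND false = false
[7.1] NOT true = false
[7.2] NOT true = false
[7.3] NOT false = true
[7] false AND false AND true = false
[root] false OR false OR true OR false OR false OR false OR false = true
Overall: true → awarded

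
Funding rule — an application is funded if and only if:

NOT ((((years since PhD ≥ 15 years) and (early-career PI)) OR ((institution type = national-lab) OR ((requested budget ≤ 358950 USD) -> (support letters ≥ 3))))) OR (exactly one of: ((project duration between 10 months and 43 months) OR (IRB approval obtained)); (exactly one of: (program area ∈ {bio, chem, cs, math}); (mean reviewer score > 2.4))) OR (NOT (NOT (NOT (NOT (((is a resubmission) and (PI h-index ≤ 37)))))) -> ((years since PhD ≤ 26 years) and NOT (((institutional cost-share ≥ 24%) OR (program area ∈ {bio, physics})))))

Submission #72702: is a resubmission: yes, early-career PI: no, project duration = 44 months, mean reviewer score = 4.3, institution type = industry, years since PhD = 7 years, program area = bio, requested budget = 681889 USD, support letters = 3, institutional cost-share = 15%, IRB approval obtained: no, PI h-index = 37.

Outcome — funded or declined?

Declined

Atomic conditions:
  years since PhD ≥ 15 years: 7 ≥ 15 is false
  early-career PI: no → false
  institution type = national-lab: industry == national-lab is false
  requested budget ≤ 358950 USD: 681889 ≤ 358950 is false
  support letters ≥ 3: 3 ≥ 3 is true
  project duration between 10 months and 43 months: 44 in [10, 43] is false
  IRB approval obtained: no → false
  program area ∈ {bio, chem, cs, math}: bio is in the set → true
  mean reviewer score > 2.4: 4.3 > 2.4 is true
  is a resubmission: yes → true
  PI h-index ≤ 37: 37 ≤ 37 is true
  years since PhD ≤ 26 years: 7 ≤ 26 is true
  institutional cost-share ≥ 24%: 15 ≥ 24 is false
  program area ∈ {bio, physics}: bio is in the set → true
Combine:
[1.1.1] false AND false = false
[1.1.2.2] false → true (antecedent false ⇒ implication holds) = true
[1.1.2] false OR true = true
[1.1] false OR true = true
[1] NOT true = false
[2.1] false OR false = false
[2.2] exactly-one(true, true) = false
[2] exactly-one(false, false) = false
[3.1.1.1.1.1] true AND true = true
[3.1.1.1.1] NOT true = false
[3.1.1.1] NOT false = true
[3.1.1] NOT true = false
[3.1] NOT false = true
[3.2.2.1] false OR true = true
[3.2.2] NOT true = false
[3.2] true AND false = false
[3] true → false = false
[root] false OR false OR false = false
Overall: false → declined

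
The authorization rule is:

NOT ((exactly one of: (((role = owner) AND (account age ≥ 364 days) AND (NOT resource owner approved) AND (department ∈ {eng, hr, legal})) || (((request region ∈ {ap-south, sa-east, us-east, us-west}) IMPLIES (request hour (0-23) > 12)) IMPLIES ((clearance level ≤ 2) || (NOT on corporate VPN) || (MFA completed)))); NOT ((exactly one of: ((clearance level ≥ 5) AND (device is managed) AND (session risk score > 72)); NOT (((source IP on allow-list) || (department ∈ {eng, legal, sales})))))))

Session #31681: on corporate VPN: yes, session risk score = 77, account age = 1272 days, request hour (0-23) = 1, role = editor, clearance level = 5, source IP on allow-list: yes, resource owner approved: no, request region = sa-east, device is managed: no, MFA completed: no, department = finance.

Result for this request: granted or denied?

Atomic conditions:
  role = owner: editor == owner is false
  account age ≥ 364 days: 1272 ≥ 364 is true
  NOT resource owner approved: no → true
  department ∈ {eng, hr, legal}: finance is not in the set → false
  request region ∈ {ap-south, sa-east, us-east, us-west}: sa-east is in the set → true
  request hour (0-23) > 12: 1 > 12 is false
  clearance level ≤ 2: 5 ≤ 2 is false
  NOT on corporate VPN: yes → false
  MFA completed: no → false
  clearance level ≥ 5: 5 ≥ 5 is true
  device is managed: no → false
  session risk score > 72: 77 > 72 is true
  source IP on allow-list: yes → true
  department ∈ {eng, legal, sales}: finance is not in the set → false
Combine:
[1.1.1] false AND true AND true AND false = false
[1.1.2.1] true → false = false
[1.1.2.2] false OR false OR false = false
[1.1.2] false → false (antecedent false ⇒ implication holds) = true
[1.1] false OR true = true
[1.2.1.1] true AND false AND true = false
[1.2.1.2.1] true OR false = true
[1.2.1.2] NOT true = false
[1.2.1] exactly-one(false, false) = false
[1.2] NOT false = true
[1] exactly-one(true, true) = false
[root] NOT false = true
Overall: true → granted

Granted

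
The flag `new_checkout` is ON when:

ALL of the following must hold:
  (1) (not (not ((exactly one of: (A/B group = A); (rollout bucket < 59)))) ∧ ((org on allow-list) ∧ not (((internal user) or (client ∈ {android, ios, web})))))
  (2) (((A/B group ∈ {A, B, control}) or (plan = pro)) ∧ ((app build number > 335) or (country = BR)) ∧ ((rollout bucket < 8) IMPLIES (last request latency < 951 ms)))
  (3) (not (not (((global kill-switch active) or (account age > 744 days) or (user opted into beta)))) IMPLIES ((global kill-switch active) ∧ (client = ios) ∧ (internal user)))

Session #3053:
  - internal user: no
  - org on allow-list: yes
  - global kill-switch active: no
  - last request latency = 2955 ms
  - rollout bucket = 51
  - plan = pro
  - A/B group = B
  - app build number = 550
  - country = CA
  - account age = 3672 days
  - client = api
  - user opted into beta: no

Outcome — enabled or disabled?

Atomic conditions:
  A/B group = A: B == A is false
  rollout bucket < 59: 51 < 59 is true
  org on allow-list: yes → true
  internal user: no → false
  client ∈ {android, ios, web}: api is not in the set → false
  A/B group ∈ {A, B, control}: B is in the set → true
  plan = pro: pro == pro is true
  app build number > 335: 550 > 335 is true
  country = BR: CA == BR is false
  rollout bucket < 8: 51 < 8 is false
  last request latency < 951 ms: 2955 < 951 is false
  global kill-switch active: no → false
  account age > 744 days: 3672 > 744 is true
  user opted into beta: no → false
  client = ios: api == ios is false
Combine:
[1.1.1.1] exactly-one(false, true) = true
[1.1.1] NOT true = false
[1.1] NOT false = true
[1.2.2.1] false OR false = false
[1.2.2] NOT false = true
[1.2] true AND true = true
[1] true AND true = true
[2.1] true OR true = true
[2.2] true OR false = true
[2.3] false → false (antecedent false ⇒ implication holds) = true
[2] true AND true AND true = true
[3.1.1.1] false OR true OR false = true
[3.1.1] NOT true = false
[3.1] NOT false = true
[3.2] false AND false AND false = false
[3] true → false = false
[root] true AND true AND false = false
Overall: false → disabled

Disabled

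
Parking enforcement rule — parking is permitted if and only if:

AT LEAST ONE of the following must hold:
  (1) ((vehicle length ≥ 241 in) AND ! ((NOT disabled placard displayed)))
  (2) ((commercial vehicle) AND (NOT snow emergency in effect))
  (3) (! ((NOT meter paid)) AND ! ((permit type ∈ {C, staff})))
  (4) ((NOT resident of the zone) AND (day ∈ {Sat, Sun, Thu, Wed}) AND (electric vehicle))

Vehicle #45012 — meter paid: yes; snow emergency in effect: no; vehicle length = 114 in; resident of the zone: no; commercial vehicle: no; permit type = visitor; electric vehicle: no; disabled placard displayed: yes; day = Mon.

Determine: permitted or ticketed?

Permitted

Atomic conditions:
  vehicle length ≥ 241 in: 114 ≥ 241 is false
  NOT disabled placard displayed: yes → false
  commercial vehicle: no → false
  NOT snow emergency in effect: no → true
  NOT meter paid: yes → false
  permit type ∈ {C, staff}: visitor is not in the set → false
  NOT resident of the zone: no → true
  day ∈ {Sat, Sun, Thu, Wed}: Mon is not in the set → false
  electric vehicle: no → false
Combine:
[1.2] NOT false = true
[1] false AND true = false
[2] false AND true = false
[3.1] NOT false = true
[3.2] NOT false = true
[3] true AND true = true
[4] true AND false AND false = false
[root] false OR false OR true OR false = true
Overall: true → permitted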